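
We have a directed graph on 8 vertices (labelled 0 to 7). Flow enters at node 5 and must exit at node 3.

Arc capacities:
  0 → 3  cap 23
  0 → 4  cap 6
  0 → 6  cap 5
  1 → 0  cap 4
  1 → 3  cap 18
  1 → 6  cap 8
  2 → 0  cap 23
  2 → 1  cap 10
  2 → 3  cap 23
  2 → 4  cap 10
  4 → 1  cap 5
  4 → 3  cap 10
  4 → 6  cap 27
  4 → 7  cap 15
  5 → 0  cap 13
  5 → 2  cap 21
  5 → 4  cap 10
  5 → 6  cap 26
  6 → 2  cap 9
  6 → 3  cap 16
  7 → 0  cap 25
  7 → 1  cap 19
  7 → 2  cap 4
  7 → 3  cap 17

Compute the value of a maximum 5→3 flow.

augment #1: 5→0→3 bottleneck 13, total now 13
augment #2: 5→2→3 bottleneck 21, total now 34
augment #3: 5→4→3 bottleneck 10, total now 44
augment #4: 5→6→3 bottleneck 16, total now 60
augment #5: 5→6→2→3 bottleneck 2, total now 62
augment #6: 5→6→2→0→3 bottleneck 7, total now 69

Maximum flow value: 69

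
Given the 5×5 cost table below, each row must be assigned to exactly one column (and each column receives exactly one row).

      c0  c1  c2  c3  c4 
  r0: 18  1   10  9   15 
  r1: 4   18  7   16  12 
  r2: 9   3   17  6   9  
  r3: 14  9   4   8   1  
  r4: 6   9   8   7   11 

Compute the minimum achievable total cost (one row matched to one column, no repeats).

Minimum assignment cost: 20

optimal assignment: row0→col1 (cost 1), row1→col0 (cost 4), row2→col3 (cost 6), row3→col4 (cost 1), row4→col2 (cost 8)
total = 1 + 4 + 6 + 1 + 8 = 20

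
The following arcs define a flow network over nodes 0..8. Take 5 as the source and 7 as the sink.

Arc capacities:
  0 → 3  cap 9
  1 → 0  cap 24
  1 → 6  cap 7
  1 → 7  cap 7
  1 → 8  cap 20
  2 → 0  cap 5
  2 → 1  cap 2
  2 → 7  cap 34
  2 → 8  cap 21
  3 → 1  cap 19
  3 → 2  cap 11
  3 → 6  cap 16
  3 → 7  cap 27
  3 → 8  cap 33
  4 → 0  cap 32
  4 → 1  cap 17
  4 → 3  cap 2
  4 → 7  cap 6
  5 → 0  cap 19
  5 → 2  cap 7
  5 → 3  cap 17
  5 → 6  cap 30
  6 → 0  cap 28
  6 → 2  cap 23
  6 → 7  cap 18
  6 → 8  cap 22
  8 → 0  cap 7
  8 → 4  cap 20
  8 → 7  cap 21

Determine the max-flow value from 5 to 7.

augment #1: 5→2→7 bottleneck 7, total now 7
augment #2: 5→3→7 bottleneck 17, total now 24
augment #3: 5→6→7 bottleneck 18, total now 42
augment #4: 5→0→3→7 bottleneck 9, total now 51
augment #5: 5→6→2→7 bottleneck 12, total now 63

Maximum flow value: 63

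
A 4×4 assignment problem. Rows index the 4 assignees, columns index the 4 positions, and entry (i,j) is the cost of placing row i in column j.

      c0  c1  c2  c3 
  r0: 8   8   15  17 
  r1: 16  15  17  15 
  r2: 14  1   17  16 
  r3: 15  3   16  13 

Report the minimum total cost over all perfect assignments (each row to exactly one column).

optimal assignment: row0→col0 (cost 8), row1→col2 (cost 17), row2→col1 (cost 1), row3→col3 (cost 13)
total = 8 + 17 + 1 + 13 = 39

Minimum assignment cost: 39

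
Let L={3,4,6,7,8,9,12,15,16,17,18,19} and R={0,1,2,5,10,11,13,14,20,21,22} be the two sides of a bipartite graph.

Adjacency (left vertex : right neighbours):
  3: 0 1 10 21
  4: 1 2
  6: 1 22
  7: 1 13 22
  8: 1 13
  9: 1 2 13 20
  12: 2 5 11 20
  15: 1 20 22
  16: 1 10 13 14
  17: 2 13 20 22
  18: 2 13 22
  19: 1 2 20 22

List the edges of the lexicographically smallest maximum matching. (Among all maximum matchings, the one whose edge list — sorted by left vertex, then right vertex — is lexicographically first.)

|M| = 8 (so the lex-smallest maximum matching has 8 edges)
process left vertices in ascending order; for each, take the smallest-labelled available neighbour that still permits 8 edges overall, or leave it unmatched if none does
lex-smallest matching: {3-0, 4-1, 6-22, 7-13, 9-2, 12-5, 15-20, 16-10}

Lex-smallest maximum matching: {(3,0), (4,1), (6,22), (7,13), (9,2), (12,5), (15,20), (16,10)}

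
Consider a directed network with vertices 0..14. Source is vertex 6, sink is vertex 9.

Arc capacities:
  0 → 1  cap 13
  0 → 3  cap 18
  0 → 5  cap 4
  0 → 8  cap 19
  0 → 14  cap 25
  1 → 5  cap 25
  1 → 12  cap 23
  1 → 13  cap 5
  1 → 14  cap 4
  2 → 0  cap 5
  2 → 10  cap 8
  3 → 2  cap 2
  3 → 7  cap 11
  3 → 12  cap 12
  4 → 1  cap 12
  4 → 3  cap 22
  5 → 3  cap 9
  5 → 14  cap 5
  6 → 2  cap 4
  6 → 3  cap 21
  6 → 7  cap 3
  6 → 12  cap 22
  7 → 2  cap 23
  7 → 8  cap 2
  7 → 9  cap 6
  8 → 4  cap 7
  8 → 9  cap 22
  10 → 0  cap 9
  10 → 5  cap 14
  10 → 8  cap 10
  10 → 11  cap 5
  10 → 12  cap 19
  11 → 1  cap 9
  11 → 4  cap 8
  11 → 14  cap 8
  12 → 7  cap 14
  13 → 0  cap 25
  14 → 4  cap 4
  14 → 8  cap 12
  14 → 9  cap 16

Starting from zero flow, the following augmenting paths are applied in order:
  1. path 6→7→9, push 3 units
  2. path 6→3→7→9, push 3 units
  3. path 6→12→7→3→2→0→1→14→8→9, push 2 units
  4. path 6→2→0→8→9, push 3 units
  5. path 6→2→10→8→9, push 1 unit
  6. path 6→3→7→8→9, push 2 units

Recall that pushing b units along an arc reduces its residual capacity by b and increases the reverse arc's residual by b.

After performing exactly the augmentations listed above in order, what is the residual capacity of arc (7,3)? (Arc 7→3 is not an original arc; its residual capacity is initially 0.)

Residual capacity of (7,3): 3

after path 1 (6→7→9, push 3): res(7,3)=0
after path 2 (6→3→7→9, push 3): res(7,3)=3
after path 3 (6→12→7→3→2→0→1→14→8→9, push 2): res(7,3)=1
after path 4 (6→2→0→8→9, push 3): res(7,3)=1
after path 5 (6→2→10→8→9, push 1): res(7,3)=1
after path 6 (6→3→7→8→9, push 2): res(7,3)=3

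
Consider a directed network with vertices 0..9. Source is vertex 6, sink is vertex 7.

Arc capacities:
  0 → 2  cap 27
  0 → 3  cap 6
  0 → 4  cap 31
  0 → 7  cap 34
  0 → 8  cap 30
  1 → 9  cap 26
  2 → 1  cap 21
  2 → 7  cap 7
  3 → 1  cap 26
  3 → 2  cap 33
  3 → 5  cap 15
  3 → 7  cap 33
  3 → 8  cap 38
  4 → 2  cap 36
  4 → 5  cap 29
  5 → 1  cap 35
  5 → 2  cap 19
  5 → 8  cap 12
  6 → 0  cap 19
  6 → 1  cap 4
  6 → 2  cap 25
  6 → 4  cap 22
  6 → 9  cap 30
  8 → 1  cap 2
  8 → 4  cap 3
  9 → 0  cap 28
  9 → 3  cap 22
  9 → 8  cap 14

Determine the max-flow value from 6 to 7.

augment #1: 6→0→7 bottleneck 19, total now 19
augment #2: 6→2→7 bottleneck 7, total now 26
augment #3: 6→9→0→7 bottleneck 15, total now 41
augment #4: 6→9→3→7 bottleneck 15, total now 56
augment #5: 6→1→9→3→7 bottleneck 4, total now 60
augment #6: 6→2→1→9→3→7 bottleneck 3, total now 63
augment #7: 6→2→1→9→0→3→7 bottleneck 6, total now 69

Maximum flow value: 69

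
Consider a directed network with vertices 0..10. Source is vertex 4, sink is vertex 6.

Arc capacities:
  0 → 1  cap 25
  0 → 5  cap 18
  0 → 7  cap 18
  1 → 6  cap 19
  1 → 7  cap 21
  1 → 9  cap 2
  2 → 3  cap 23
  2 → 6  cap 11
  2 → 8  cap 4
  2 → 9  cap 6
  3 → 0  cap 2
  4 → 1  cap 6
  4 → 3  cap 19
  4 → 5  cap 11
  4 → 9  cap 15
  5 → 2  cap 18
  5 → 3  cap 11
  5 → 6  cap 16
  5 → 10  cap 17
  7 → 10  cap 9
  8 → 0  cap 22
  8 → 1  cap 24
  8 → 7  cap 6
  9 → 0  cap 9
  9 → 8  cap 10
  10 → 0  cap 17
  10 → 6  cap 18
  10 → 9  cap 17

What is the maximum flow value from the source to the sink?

Maximum flow value: 34

augment #1: 4→1→6 bottleneck 6, total now 6
augment #2: 4→5→6 bottleneck 11, total now 17
augment #3: 4→3→0→1→6 bottleneck 2, total now 19
augment #4: 4→9→0→1→6 bottleneck 9, total now 28
augment #5: 4→9→8→1→6 bottleneck 2, total now 30
augment #6: 4→9→8→0→5→6 bottleneck 4, total now 34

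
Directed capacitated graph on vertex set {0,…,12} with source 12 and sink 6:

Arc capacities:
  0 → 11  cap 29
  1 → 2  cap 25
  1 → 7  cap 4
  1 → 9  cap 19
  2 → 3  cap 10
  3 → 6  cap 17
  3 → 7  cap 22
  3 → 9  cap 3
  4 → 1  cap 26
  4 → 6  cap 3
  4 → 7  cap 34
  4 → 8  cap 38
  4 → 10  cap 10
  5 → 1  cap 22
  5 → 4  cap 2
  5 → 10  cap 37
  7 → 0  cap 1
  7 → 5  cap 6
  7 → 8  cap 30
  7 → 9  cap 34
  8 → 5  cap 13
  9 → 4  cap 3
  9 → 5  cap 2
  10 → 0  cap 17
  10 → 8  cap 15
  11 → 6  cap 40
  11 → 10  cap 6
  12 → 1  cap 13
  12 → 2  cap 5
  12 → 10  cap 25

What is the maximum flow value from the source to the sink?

Maximum flow value: 31

augment #1: 12→2→3→6 bottleneck 5, total now 5
augment #2: 12→1→2→3→6 bottleneck 5, total now 10
augment #3: 12→1→9→4→6 bottleneck 3, total now 13
augment #4: 12→10→0→11→6 bottleneck 17, total now 30
augment #5: 12→1→7→0→11→6 bottleneck 1, total now 31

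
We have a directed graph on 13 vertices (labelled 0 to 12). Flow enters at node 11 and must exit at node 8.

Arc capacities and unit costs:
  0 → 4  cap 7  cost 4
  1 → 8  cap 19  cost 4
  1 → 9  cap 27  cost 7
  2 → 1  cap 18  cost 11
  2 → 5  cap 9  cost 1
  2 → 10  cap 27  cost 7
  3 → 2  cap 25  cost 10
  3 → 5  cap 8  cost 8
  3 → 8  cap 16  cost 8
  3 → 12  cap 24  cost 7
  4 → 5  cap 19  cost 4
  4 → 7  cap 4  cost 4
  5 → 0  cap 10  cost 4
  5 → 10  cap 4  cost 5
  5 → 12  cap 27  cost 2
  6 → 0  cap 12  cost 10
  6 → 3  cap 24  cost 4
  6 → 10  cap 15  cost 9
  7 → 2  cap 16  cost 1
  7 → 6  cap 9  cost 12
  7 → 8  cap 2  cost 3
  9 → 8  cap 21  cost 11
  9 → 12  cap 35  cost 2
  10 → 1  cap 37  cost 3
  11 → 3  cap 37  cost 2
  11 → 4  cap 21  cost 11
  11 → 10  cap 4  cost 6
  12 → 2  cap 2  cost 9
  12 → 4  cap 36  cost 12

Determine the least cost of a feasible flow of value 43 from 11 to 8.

Minimum cost for 43 units: 862

shortest-cost path #1: 11→3→8 push 16 @ unit cost 10 (adds 160)
shortest-cost path #2: 11→10→1→8 push 4 @ unit cost 13 (adds 52)
shortest-cost path #3: 11→4→7→8 push 2 @ unit cost 18 (adds 36)
shortest-cost path #4: 11→3→5→10→1→8 push 4 @ unit cost 22 (adds 88)
shortest-cost path #5: 11→3→2→10→1→8 push 11 @ unit cost 26 (adds 286)
shortest-cost path #6: 11→3→2→10→1→9→8 push 6 @ unit cost 40 (adds 240)
total cost = 862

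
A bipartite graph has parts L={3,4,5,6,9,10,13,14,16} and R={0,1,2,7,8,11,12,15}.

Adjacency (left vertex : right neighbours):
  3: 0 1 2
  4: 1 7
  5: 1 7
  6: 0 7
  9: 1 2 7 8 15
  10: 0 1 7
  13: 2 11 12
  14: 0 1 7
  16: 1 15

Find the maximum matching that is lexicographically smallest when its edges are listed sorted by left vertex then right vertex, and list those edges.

|M| = 7 (so the lex-smallest maximum matching has 7 edges)
process left vertices in ascending order; for each, take the smallest-labelled available neighbour that still permits 7 edges overall, or leave it unmatched if none does
lex-smallest matching: {3-2, 4-1, 5-7, 6-0, 9-8, 13-11, 16-15}

Lex-smallest maximum matching: {(3,2), (4,1), (5,7), (6,0), (9,8), (13,11), (16,15)}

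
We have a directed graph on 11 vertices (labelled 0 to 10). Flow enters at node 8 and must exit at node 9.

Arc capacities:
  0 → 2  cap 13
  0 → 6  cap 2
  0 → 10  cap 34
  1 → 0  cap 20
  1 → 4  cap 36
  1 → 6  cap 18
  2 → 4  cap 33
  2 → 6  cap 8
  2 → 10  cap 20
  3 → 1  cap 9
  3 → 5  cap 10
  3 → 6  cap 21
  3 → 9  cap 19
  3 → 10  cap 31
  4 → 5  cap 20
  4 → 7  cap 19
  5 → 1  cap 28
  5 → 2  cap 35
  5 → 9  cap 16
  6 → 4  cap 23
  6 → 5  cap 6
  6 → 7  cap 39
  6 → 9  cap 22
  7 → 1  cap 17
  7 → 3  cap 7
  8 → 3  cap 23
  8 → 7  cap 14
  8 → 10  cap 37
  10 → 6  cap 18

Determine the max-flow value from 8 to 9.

Maximum flow value: 55

augment #1: 8→3→9 bottleneck 19, total now 19
augment #2: 8→3→5→9 bottleneck 4, total now 23
augment #3: 8→10→6→9 bottleneck 18, total now 41
augment #4: 8→7→1→6→9 bottleneck 4, total now 45
augment #5: 8→7→3→5→9 bottleneck 6, total now 51
augment #6: 8→7→1→4→5→9 bottleneck 4, total now 55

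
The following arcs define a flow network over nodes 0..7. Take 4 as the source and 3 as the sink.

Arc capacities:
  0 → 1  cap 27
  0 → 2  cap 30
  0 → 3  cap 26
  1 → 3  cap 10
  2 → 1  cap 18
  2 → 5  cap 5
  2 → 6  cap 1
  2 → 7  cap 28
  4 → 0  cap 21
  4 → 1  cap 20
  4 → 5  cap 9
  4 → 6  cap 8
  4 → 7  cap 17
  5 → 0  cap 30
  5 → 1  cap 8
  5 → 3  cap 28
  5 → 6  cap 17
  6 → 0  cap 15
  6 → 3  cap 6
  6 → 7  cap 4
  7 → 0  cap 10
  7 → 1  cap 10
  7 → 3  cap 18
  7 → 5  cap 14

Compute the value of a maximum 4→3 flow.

augment #1: 4→0→3 bottleneck 21, total now 21
augment #2: 4→1→3 bottleneck 10, total now 31
augment #3: 4→5→3 bottleneck 9, total now 40
augment #4: 4→6→3 bottleneck 6, total now 46
augment #5: 4→7→3 bottleneck 17, total now 63
augment #6: 4→6→0→3 bottleneck 2, total now 65

Maximum flow value: 65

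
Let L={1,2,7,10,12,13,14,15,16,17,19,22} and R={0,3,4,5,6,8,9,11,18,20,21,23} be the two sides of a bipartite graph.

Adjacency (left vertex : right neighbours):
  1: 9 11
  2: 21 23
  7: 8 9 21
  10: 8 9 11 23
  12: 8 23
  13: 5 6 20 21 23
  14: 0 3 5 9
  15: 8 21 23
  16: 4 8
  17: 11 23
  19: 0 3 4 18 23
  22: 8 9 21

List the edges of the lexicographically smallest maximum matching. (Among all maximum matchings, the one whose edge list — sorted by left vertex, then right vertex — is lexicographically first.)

Lex-smallest maximum matching: {(1,9), (2,21), (7,8), (10,11), (12,23), (13,5), (14,0), (16,4), (19,3)}

|M| = 9 (so the lex-smallest maximum matching has 9 edges)
process left vertices in ascending order; for each, take the smallest-labelled available neighbour that still permits 9 edges overall, or leave it unmatched if none does
lex-smallest matching: {1-9, 2-21, 7-8, 10-11, 12-23, 13-5, 14-0, 16-4, 19-3}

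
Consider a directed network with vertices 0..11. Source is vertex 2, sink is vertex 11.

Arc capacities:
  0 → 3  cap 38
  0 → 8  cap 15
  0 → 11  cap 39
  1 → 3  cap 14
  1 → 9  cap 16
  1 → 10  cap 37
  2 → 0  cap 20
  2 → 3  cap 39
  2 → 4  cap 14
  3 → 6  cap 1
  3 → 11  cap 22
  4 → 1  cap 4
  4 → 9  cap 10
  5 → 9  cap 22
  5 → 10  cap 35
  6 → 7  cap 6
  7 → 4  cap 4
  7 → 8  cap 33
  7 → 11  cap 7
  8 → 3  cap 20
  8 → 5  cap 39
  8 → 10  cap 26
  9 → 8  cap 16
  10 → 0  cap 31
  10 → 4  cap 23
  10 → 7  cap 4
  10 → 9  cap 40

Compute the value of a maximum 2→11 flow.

Maximum flow value: 57

augment #1: 2→0→11 bottleneck 20, total now 20
augment #2: 2→3→11 bottleneck 22, total now 42
augment #3: 2→3→6→7→11 bottleneck 1, total now 43
augment #4: 2→4→1→10→0→11 bottleneck 4, total now 47
augment #5: 2→4→9→8→10→0→11 bottleneck 10, total now 57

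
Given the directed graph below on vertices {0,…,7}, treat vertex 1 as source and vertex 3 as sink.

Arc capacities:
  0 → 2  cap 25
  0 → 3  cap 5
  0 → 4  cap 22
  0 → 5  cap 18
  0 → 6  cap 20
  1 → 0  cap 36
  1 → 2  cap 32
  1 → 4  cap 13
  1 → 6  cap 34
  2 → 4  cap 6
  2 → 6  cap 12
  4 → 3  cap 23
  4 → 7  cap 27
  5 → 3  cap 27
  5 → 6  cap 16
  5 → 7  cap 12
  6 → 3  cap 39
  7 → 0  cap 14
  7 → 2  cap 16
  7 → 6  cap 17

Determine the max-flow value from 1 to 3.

augment #1: 1→0→3 bottleneck 5, total now 5
augment #2: 1→4→3 bottleneck 13, total now 18
augment #3: 1→6→3 bottleneck 34, total now 52
augment #4: 1→0→4→3 bottleneck 10, total now 62
augment #5: 1→0→5→3 bottleneck 18, total now 80
augment #6: 1→0→6→3 bottleneck 3, total now 83
augment #7: 1→2→6→3 bottleneck 2, total now 85

Maximum flow value: 85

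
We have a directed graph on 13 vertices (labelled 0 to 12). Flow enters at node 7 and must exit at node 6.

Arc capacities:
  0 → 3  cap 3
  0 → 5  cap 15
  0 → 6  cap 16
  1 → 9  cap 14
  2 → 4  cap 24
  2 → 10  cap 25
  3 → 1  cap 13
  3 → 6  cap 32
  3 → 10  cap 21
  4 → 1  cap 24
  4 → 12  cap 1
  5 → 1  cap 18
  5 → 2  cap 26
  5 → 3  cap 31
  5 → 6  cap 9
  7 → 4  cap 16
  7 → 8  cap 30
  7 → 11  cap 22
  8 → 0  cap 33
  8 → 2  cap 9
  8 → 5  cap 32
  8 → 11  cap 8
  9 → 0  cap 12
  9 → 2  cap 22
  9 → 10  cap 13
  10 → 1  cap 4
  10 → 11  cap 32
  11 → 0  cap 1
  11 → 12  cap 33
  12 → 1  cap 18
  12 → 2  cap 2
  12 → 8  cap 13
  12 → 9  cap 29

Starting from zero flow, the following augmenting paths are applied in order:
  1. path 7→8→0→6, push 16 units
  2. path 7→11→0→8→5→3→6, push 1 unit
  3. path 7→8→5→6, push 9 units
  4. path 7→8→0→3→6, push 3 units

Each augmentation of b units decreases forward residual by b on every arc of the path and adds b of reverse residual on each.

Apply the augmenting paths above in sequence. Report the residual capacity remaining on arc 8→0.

Residual capacity of (8,0): 15

after path 1 (7→8→0→6, push 16): res(8,0)=17
after path 2 (7→11→0→8→5→3→6, push 1): res(8,0)=18
after path 3 (7→8→5→6, push 9): res(8,0)=18
after path 4 (7→8→0→3→6, push 3): res(8,0)=15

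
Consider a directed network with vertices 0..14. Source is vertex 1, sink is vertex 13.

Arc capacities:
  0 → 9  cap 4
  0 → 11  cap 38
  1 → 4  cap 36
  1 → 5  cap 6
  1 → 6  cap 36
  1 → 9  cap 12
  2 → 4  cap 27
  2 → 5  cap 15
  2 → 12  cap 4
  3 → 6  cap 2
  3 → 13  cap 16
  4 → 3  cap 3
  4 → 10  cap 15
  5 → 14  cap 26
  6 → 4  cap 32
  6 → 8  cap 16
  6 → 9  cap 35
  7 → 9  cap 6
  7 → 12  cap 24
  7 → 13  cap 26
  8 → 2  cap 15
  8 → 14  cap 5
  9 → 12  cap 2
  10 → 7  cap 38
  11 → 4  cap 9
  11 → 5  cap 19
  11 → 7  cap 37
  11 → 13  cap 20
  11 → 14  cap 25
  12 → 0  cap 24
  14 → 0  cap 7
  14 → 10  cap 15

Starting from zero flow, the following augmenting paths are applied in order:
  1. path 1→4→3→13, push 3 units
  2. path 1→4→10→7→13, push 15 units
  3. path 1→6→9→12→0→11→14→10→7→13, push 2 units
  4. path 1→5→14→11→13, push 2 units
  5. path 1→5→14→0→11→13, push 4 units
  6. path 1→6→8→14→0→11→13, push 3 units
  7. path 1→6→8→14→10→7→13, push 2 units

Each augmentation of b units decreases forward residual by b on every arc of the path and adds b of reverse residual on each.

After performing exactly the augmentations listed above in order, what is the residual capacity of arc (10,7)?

Residual capacity of (10,7): 19

after path 1 (1→4→3→13, push 3): res(10,7)=38
after path 2 (1→4→10→7→13, push 15): res(10,7)=23
after path 3 (1→6→9→12→0→11→14→10→7→13, push 2): res(10,7)=21
after path 4 (1→5→14→11→13, push 2): res(10,7)=21
after path 5 (1→5→14→0→11→13, push 4): res(10,7)=21
after path 6 (1→6→8→14→0→11→13, push 3): res(10,7)=21
after path 7 (1→6→8→14→10→7→13, push 2): res(10,7)=19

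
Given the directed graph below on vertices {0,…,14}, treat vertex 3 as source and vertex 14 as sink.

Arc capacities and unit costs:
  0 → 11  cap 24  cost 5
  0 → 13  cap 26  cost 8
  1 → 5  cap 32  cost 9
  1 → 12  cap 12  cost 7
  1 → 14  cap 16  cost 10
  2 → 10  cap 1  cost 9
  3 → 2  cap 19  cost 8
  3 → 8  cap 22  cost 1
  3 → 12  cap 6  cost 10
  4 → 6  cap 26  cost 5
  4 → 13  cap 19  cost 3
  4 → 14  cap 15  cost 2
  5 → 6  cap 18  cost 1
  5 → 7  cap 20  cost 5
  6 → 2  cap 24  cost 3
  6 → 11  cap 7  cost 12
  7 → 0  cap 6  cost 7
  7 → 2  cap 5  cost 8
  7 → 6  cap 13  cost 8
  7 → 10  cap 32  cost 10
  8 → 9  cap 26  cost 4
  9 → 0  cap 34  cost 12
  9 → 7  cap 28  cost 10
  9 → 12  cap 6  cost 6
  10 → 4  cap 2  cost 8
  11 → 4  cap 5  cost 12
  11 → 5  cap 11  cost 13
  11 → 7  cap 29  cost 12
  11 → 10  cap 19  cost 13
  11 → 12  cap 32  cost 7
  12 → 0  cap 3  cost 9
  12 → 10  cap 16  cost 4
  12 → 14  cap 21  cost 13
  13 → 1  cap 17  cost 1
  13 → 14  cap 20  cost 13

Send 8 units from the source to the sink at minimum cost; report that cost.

Minimum cost for 8 units: 186

shortest-cost path #1: 3→12→14 push 6 @ unit cost 23 (adds 138)
shortest-cost path #2: 3→8→9→12→14 push 2 @ unit cost 24 (adds 48)
total cost = 186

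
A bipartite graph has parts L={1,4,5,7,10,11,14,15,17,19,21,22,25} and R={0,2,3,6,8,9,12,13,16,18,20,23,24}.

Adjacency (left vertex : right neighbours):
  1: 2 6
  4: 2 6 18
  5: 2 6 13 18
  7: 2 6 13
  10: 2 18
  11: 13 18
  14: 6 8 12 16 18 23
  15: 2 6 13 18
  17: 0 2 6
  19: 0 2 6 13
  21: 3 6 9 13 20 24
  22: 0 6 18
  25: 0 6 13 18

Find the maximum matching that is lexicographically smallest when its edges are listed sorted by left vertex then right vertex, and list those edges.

Lex-smallest maximum matching: {(1,2), (4,6), (5,13), (10,18), (14,8), (17,0), (21,3)}

|M| = 7 (so the lex-smallest maximum matching has 7 edges)
process left vertices in ascending order; for each, take the smallest-labelled available neighbour that still permits 7 edges overall, or leave it unmatched if none does
lex-smallest matching: {1-2, 4-6, 5-13, 10-18, 14-8, 17-0, 21-3}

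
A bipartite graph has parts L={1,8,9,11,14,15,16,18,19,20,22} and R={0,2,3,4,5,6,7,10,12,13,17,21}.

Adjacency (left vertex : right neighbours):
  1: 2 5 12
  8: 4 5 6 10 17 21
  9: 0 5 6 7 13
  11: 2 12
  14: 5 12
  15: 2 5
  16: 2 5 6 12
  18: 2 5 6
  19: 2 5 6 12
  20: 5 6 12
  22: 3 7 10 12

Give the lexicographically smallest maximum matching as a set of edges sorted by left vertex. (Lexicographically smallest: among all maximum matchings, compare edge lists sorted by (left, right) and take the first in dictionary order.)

|M| = 7 (so the lex-smallest maximum matching has 7 edges)
process left vertices in ascending order; for each, take the smallest-labelled available neighbour that still permits 7 edges overall, or leave it unmatched if none does
lex-smallest matching: {1-2, 8-4, 9-0, 11-12, 14-5, 16-6, 22-3}

Lex-smallest maximum matching: {(1,2), (8,4), (9,0), (11,12), (14,5), (16,6), (22,3)}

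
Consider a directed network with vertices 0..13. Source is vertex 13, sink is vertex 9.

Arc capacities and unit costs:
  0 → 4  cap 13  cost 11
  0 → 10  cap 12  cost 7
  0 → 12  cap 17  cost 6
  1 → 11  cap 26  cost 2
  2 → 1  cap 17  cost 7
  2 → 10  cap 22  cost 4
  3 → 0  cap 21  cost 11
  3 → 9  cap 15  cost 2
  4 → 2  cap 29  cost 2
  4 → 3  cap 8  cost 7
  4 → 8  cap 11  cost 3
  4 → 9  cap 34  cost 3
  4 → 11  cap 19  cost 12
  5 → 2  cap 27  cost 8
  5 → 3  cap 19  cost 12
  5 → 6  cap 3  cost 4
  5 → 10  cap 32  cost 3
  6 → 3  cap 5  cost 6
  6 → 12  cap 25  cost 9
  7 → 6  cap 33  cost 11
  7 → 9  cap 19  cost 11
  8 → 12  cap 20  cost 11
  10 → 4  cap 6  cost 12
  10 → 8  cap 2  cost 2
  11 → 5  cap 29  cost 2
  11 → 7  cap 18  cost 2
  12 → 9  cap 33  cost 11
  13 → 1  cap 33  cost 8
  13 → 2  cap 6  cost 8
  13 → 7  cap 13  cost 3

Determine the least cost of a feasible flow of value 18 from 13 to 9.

shortest-cost path #1: 13→7→9 push 13 @ unit cost 14 (adds 182)
shortest-cost path #2: 13→1→11→7→9 push 5 @ unit cost 23 (adds 115)
total cost = 297

Minimum cost for 18 units: 297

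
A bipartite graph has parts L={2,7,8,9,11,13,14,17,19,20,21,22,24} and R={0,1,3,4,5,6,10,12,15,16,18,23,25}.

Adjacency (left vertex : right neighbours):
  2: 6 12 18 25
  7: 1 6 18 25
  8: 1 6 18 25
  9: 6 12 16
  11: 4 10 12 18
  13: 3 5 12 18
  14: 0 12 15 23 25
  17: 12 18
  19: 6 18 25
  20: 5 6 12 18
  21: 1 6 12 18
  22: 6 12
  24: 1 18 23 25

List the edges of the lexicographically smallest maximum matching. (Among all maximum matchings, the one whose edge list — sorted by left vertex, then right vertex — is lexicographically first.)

|M| = 11 (so the lex-smallest maximum matching has 11 edges)
process left vertices in ascending order; for each, take the smallest-labelled available neighbour that still permits 11 edges overall, or leave it unmatched if none does
lex-smallest matching: {2-6, 7-1, 8-18, 9-16, 11-4, 13-3, 14-0, 17-12, 19-25, 20-5, 24-23}

Lex-smallest maximum matching: {(2,6), (7,1), (8,18), (9,16), (11,4), (13,3), (14,0), (17,12), (19,25), (20,5), (24,23)}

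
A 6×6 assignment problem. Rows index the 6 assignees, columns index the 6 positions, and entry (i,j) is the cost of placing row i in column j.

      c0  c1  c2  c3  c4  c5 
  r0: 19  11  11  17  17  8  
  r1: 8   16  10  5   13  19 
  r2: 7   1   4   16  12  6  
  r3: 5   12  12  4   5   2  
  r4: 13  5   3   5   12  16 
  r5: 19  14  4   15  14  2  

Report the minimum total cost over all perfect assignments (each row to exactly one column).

optimal assignment: row0→col5 (cost 8), row1→col0 (cost 8), row2→col1 (cost 1), row3→col4 (cost 5), row4→col3 (cost 5), row5→col2 (cost 4)
total = 8 + 8 + 1 + 5 + 5 + 4 = 31

Minimum assignment cost: 31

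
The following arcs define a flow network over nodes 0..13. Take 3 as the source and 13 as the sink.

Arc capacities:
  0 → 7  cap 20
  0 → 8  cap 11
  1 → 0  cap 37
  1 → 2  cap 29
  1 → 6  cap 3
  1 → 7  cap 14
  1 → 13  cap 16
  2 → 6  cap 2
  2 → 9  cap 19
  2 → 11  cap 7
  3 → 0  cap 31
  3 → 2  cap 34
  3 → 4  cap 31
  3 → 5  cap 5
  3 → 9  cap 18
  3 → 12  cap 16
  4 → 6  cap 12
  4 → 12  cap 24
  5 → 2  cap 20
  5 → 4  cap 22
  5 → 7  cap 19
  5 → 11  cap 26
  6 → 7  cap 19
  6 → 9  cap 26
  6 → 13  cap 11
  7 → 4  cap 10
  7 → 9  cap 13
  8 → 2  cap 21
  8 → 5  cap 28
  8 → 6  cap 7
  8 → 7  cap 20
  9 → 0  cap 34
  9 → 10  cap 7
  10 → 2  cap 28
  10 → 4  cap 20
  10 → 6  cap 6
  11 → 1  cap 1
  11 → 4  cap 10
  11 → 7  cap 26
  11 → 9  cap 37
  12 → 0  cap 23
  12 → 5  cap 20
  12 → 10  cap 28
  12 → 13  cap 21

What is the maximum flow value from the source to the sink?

Maximum flow value: 33

augment #1: 3→12→13 bottleneck 16, total now 16
augment #2: 3→2→6→13 bottleneck 2, total now 18
augment #3: 3→4→6→13 bottleneck 9, total now 27
augment #4: 3→4→12→13 bottleneck 5, total now 32
augment #5: 3→2→11→1→13 bottleneck 1, total now 33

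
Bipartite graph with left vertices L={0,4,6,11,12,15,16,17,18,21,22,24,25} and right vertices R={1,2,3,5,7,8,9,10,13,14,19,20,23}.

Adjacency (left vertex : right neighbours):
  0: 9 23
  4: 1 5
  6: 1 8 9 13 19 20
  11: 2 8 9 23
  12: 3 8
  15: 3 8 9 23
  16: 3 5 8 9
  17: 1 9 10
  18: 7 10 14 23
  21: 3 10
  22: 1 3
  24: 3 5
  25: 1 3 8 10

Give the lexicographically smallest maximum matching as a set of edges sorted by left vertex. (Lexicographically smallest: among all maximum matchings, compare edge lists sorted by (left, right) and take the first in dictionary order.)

Lex-smallest maximum matching: {(0,9), (4,1), (6,13), (11,2), (12,3), (15,23), (16,5), (17,10), (18,7), (25,8)}

|M| = 10 (so the lex-smallest maximum matching has 10 edges)
process left vertices in ascending order; for each, take the smallest-labelled available neighbour that still permits 10 edges overall, or leave it unmatched if none does
lex-smallest matching: {0-9, 4-1, 6-13, 11-2, 12-3, 15-23, 16-5, 17-10, 18-7, 25-8}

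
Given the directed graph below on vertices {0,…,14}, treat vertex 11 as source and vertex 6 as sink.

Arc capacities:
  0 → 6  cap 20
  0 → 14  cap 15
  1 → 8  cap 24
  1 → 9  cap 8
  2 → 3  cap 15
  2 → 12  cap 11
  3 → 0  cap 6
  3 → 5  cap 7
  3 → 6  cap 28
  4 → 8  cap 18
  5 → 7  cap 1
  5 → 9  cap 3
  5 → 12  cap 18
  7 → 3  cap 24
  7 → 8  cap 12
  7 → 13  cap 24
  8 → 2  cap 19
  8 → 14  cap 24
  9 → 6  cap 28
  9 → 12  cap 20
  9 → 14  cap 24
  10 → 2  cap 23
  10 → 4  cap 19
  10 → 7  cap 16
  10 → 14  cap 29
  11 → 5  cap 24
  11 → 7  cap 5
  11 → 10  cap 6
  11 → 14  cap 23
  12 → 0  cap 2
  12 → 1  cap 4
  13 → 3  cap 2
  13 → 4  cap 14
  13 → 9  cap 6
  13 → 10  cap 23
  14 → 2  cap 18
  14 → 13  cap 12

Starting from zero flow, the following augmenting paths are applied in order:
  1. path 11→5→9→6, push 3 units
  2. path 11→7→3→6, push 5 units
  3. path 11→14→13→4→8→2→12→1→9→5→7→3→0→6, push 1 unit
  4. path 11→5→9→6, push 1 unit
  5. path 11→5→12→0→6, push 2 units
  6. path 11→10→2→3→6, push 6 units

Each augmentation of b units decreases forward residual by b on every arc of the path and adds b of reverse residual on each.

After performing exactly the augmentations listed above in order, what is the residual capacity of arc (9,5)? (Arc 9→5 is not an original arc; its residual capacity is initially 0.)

Residual capacity of (9,5): 3

after path 1 (11→5→9→6, push 3): res(9,5)=3
after path 2 (11→7→3→6, push 5): res(9,5)=3
after path 3 (11→14→13→4→8→2→12→1→9→5→7→3→0→6, push 1): res(9,5)=2
after path 4 (11→5→9→6, push 1): res(9,5)=3
after path 5 (11→5→12→0→6, push 2): res(9,5)=3
after path 6 (11→10→2→3→6, push 6): res(9,5)=3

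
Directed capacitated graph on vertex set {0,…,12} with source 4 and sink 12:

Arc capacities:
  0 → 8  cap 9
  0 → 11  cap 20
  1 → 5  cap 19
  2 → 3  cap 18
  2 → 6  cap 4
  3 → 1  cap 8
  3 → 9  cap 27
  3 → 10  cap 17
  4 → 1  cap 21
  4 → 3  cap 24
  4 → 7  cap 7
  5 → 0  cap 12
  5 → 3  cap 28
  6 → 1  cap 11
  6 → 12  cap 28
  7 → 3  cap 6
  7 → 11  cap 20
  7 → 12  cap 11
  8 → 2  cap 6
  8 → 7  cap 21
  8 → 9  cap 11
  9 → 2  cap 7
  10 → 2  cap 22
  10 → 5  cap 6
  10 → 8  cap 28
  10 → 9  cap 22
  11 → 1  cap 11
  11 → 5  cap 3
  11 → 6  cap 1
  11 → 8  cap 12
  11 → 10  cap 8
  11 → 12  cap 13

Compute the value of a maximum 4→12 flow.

Maximum flow value: 29

augment #1: 4→7→12 bottleneck 7, total now 7
augment #2: 4→1→5→0→11→12 bottleneck 12, total now 19
augment #3: 4→3→9→2→6→12 bottleneck 4, total now 23
augment #4: 4→3→10→8→7→12 bottleneck 4, total now 27
augment #5: 4→3→10→8→7→11→12 bottleneck 1, total now 28
augment #6: 4→3→10→8→7→11→6→12 bottleneck 1, total now 29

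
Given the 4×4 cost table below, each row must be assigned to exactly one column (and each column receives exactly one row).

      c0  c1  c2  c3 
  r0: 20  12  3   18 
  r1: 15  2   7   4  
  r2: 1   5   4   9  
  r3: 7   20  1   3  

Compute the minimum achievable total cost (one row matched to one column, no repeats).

Minimum assignment cost: 9

optimal assignment: row0→col2 (cost 3), row1→col1 (cost 2), row2→col0 (cost 1), row3→col3 (cost 3)
total = 3 + 2 + 1 + 3 = 9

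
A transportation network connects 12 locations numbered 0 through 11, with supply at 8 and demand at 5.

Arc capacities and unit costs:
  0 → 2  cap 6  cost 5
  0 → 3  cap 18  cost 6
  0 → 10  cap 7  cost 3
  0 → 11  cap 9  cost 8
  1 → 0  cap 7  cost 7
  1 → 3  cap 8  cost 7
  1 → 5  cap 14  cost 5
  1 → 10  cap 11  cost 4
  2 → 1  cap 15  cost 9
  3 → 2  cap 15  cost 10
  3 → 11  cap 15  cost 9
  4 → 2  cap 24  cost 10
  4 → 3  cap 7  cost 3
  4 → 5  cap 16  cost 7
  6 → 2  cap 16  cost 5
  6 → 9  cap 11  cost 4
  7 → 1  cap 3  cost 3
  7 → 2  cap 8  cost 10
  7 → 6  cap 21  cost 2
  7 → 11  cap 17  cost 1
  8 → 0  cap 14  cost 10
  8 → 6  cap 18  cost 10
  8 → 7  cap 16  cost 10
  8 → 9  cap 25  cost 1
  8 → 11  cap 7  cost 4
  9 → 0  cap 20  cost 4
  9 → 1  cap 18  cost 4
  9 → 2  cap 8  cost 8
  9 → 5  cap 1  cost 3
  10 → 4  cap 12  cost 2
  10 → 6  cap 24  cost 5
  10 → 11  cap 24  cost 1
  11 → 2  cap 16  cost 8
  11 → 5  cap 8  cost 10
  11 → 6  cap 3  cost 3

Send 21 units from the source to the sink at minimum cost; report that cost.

Minimum cost for 21 units: 228

shortest-cost path #1: 8→9→5 push 1 @ unit cost 4 (adds 4)
shortest-cost path #2: 8→9→1→5 push 14 @ unit cost 10 (adds 140)
shortest-cost path #3: 8→11→5 push 6 @ unit cost 14 (adds 84)
total cost = 228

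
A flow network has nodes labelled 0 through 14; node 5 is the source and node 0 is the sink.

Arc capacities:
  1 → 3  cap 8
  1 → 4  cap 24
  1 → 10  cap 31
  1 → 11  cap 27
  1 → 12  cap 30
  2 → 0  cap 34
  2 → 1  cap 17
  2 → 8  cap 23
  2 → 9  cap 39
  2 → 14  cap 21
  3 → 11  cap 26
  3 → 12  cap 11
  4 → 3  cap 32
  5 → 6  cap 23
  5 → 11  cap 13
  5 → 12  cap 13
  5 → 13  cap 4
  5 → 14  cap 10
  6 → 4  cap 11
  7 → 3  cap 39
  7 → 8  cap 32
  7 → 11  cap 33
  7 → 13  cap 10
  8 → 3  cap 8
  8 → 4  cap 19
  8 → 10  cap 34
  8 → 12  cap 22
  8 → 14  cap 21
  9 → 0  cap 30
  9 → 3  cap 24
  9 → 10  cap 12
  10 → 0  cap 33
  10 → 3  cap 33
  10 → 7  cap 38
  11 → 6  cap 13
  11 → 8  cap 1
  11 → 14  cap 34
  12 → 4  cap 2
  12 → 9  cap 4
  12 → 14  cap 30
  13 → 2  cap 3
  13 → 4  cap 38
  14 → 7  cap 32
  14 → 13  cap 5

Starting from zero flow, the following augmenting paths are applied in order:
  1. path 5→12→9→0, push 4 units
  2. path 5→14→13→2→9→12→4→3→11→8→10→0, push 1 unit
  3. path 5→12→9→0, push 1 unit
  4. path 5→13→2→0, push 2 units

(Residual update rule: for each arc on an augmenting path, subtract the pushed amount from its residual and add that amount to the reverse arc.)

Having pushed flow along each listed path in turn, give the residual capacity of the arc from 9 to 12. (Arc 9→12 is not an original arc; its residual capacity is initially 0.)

Residual capacity of (9,12): 4

after path 1 (5→12→9→0, push 4): res(9,12)=4
after path 2 (5→14→13→2→9→12→4→3→11→8→10→0, push 1): res(9,12)=3
after path 3 (5→12→9→0, push 1): res(9,12)=4
after path 4 (5→13→2→0, push 2): res(9,12)=4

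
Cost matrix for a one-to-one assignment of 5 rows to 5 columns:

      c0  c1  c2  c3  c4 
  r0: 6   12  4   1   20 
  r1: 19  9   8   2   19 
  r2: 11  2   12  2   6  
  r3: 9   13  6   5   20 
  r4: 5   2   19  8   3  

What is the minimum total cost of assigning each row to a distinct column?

Minimum assignment cost: 19

optimal assignment: row0→col0 (cost 6), row1→col3 (cost 2), row2→col1 (cost 2), row3→col2 (cost 6), row4→col4 (cost 3)
total = 6 + 2 + 2 + 6 + 3 = 19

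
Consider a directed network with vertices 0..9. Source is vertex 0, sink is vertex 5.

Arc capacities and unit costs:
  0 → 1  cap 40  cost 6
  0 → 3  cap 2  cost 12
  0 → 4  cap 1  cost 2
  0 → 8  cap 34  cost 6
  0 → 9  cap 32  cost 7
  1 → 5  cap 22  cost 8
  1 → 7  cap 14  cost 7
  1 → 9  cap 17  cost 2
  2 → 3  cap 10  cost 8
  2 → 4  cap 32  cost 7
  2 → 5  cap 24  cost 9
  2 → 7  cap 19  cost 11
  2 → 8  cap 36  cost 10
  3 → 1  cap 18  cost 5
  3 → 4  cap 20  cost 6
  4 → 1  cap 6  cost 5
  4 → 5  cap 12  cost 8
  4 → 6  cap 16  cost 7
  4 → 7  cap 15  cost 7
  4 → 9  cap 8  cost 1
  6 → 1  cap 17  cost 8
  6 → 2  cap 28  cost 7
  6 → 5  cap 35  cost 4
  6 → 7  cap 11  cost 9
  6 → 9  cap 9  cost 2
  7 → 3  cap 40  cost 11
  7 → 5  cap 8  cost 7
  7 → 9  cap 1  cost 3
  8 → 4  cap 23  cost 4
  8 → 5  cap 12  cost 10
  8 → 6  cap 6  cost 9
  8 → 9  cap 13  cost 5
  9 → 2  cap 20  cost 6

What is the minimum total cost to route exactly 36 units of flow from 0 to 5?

Minimum cost for 36 units: 528

shortest-cost path #1: 0→4→5 push 1 @ unit cost 10 (adds 10)
shortest-cost path #2: 0→1→5 push 22 @ unit cost 14 (adds 308)
shortest-cost path #3: 0→8→5 push 12 @ unit cost 16 (adds 192)
shortest-cost path #4: 0→8→4→5 push 1 @ unit cost 18 (adds 18)
total cost = 528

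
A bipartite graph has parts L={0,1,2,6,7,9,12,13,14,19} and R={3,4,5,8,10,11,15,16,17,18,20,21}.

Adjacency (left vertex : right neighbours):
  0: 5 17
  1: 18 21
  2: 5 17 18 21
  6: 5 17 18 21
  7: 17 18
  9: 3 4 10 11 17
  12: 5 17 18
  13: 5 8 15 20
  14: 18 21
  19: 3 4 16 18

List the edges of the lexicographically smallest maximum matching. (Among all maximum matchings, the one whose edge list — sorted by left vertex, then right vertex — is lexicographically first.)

|M| = 7 (so the lex-smallest maximum matching has 7 edges)
process left vertices in ascending order; for each, take the smallest-labelled available neighbour that still permits 7 edges overall, or leave it unmatched if none does
lex-smallest matching: {0-5, 1-18, 2-17, 6-21, 9-3, 13-8, 19-4}

Lex-smallest maximum matching: {(0,5), (1,18), (2,17), (6,21), (9,3), (13,8), (19,4)}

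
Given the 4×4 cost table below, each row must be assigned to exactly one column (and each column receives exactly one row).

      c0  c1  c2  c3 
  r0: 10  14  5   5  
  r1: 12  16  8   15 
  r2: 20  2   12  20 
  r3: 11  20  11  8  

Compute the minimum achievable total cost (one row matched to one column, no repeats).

Minimum assignment cost: 26

optimal assignment: row0→col3 (cost 5), row1→col2 (cost 8), row2→col1 (cost 2), row3→col0 (cost 11)
total = 5 + 8 + 2 + 11 = 26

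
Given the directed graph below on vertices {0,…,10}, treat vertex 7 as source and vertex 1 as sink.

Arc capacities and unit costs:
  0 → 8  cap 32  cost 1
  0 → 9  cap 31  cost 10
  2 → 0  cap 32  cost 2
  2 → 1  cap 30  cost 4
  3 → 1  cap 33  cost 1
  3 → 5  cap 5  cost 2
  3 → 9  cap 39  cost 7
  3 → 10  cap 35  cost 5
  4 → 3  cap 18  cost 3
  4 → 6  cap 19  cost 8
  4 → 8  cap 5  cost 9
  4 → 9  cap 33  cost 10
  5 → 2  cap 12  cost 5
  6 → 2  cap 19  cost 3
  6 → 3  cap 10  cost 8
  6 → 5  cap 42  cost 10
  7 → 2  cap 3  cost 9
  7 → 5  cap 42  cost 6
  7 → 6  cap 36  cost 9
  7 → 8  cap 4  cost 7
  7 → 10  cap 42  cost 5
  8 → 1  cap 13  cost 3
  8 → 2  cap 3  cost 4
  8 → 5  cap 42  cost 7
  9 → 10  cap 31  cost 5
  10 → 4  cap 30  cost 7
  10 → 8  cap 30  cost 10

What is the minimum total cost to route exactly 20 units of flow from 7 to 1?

shortest-cost path #1: 7→8→1 push 4 @ unit cost 10 (adds 40)
shortest-cost path #2: 7→2→1 push 3 @ unit cost 13 (adds 39)
shortest-cost path #3: 7→5→2→1 push 12 @ unit cost 15 (adds 180)
shortest-cost path #4: 7→6→2→1 push 1 @ unit cost 16 (adds 16)
total cost = 275

Minimum cost for 20 units: 275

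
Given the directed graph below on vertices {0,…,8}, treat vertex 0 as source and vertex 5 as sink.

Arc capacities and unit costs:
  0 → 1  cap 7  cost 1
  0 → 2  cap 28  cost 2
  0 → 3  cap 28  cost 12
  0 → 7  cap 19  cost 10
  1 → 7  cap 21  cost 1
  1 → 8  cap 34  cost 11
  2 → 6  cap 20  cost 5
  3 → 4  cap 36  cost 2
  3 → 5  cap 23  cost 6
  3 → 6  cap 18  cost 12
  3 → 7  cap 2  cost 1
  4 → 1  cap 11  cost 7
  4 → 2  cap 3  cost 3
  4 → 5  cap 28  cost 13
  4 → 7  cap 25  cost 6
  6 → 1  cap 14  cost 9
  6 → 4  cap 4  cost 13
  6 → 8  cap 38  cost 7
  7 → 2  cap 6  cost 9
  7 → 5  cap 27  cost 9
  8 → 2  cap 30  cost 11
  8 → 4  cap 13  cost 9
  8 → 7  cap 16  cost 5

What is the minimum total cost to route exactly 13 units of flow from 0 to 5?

shortest-cost path #1: 0→1→7→5 push 7 @ unit cost 11 (adds 77)
shortest-cost path #2: 0→3→5 push 6 @ unit cost 18 (adds 108)
total cost = 185

Minimum cost for 13 units: 185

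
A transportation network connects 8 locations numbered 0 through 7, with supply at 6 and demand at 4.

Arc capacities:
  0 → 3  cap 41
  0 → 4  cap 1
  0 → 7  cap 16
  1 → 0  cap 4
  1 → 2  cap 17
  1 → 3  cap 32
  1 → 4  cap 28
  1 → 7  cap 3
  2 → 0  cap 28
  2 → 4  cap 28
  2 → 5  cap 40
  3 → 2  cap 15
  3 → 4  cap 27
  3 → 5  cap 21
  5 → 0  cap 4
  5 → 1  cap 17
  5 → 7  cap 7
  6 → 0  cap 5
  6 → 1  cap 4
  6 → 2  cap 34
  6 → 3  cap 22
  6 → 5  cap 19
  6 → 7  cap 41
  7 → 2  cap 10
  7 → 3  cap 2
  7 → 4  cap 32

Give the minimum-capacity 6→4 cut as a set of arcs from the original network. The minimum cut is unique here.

augment #1: 6→0→4 push 1
augment #2: 6→1→4 push 4
augment #3: 6→2→4 push 28
augment #4: 6→3→4 push 22
augment #5: 6→7→4 push 32
augment #6: 6→0→3→4 push 4
augment #7: 6→5→1→4 push 17
augment #8: 6→7→3→4 push 1
max flow = 109; residual-reachable set from 6 gives S-side
cut edges (S→T): {(0,4), (2,4), (3,4), (5,1), (6,1), (7,4)} total cap 109

Min-cut arcs: {(0,4), (2,4), (3,4), (5,1), (6,1), (7,4)} (total capacity 109)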